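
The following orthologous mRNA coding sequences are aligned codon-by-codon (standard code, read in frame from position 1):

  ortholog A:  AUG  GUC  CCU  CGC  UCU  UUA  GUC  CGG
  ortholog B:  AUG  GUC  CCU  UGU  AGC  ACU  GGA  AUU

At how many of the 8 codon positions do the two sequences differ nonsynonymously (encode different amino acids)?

4

Codon 1: AUG Met / AUG Met — identical.
Codon 2: GUC Val / GUC Val — identical.
Codon 3: CCU Pro / CCU Pro — identical.
Codon 4: CGC Arg / UGU Cys — nonsynonymous.
Codon 5: UCU Ser / AGC Ser — synonymous.
Codon 6: UUA Leu / ACU Thr — nonsynonymous.
Codon 7: GUC Val / GGA Gly — nonsynonymous.
Codon 8: CGG Arg / AUU Ile — nonsynonymous.
Nonsynonymous differences: 4.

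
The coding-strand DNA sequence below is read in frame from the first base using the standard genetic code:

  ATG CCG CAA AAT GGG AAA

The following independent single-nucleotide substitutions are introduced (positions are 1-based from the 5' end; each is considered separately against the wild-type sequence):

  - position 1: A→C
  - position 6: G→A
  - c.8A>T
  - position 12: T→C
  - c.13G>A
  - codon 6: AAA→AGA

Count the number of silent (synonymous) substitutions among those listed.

2

Codon 1: ATG (Met) → CTG (Leu) — missense.
Codon 2: CCG (Pro) → CCA (Pro) — synonymous.
Codon 3: CAA (Gln) → CTA (Leu) — missense.
Codon 4: AAT (Asn) → AAC (Asn) — synonymous.
Codon 5: GGG (Gly) → AGG (Arg) — missense.
Codon 6: AAA (Lys) → AGA (Arg) — missense.
Synonymous: 2 of 6.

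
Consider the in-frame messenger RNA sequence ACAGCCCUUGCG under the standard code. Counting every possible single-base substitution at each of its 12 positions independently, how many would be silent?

12

Codon 1 (ACA, Thr): 3 synonymous substitutions.
Codon 2 (GCC, Ala): 3 synonymous substitutions.
Codon 3 (CUU, Leu): 3 synonymous substitutions.
Codon 4 (GCG, Ala): 3 synonymous substitutions.
Total: 3 + 3 + 3 + 3 = 12.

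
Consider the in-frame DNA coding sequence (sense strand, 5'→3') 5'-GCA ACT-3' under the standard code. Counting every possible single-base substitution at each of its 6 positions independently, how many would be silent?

6

Codon 1 (GCA, Ala): 3 synonymous substitutions.
Codon 2 (ACT, Thr): 3 synonymous substitutions.
Total: 3 + 3 = 6.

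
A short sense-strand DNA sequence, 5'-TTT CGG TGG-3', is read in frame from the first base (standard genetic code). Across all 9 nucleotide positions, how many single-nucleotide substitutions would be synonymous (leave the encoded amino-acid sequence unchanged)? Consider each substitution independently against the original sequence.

Codon 1 (TTT, Phe): 1 synonymous substitution.
Codon 2 (CGG, Arg): 4 synonymous substitutions.
Codon 3 (TGG, Trp): 0 synonymous substitutions.
Total: 1 + 4 + 0 = 5.

5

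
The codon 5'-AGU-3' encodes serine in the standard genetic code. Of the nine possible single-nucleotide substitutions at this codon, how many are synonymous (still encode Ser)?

1

Position 1: none → 0 synonymous.
Position 2: none → 0 synonymous.
Position 3: AGC → 1 synonymous.
Total: 0 + 0 + 1 = 1.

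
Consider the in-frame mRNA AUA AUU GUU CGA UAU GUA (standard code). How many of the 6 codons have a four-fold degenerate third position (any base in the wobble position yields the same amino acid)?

Codon 1 AUA (Ile): third position 3-fold.
Codon 2 AUU (Ile): third position 3-fold.
Codon 3 GUU (Val): third position 4-fold.
Codon 4 CGA (Arg): third position 4-fold.
Codon 5 UAU (Tyr): third position 2-fold.
Codon 6 GUA (Val): third position 4-fold.
Four-fold degenerate third positions: 3.

3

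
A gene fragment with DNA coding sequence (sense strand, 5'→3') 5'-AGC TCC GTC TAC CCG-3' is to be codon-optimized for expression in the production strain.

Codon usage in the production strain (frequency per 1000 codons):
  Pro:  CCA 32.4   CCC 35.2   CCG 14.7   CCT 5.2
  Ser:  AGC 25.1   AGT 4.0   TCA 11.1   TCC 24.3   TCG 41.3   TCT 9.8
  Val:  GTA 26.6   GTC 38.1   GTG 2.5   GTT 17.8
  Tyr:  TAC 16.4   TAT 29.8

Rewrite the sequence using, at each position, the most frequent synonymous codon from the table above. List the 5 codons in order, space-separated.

Codon 1 (Ser): best is TCG at 41.3.
Codon 2 (Ser): best is TCG at 41.3.
Codon 3 (Val): best is GTC at 38.1.
Codon 4 (Tyr): best is TAT at 29.8.
Codon 5 (Pro): best is CCC at 35.2.

TCG TCG GTC TAT CCC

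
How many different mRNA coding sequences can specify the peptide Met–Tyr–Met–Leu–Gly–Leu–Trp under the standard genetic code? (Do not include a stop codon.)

Met: 1 codon.
Tyr: 2 codons.
Met: 1 codon.
Leu: 6 codons.
Gly: 4 codons.
Leu: 6 codons.
Trp: 1 codon.
1 × 2 × 1 × 6 × 4 × 6 × 1 = 288.

288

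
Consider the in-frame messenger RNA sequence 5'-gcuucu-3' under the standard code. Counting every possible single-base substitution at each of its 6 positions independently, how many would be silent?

6

Codon 1 (GCU, Ala): 3 synonymous substitutions.
Codon 2 (UCU, Ser): 3 synonymous substitutions.
Total: 3 + 3 = 6.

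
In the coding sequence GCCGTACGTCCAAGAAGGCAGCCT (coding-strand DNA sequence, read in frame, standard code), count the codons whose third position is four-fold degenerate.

Codon 1 GCC (Ala): third position 4-fold.
Codon 2 GTA (Val): third position 4-fold.
Codon 3 CGT (Arg): third position 4-fold.
Codon 4 CCA (Pro): third position 4-fold.
Codon 5 AGA (Arg): third position 2-fold.
Codon 6 AGG (Arg): third position 2-fold.
Codon 7 CAG (Gln): third position 2-fold.
Codon 8 CCT (Pro): third position 4-fold.
Four-fold degenerate third positions: 5.

5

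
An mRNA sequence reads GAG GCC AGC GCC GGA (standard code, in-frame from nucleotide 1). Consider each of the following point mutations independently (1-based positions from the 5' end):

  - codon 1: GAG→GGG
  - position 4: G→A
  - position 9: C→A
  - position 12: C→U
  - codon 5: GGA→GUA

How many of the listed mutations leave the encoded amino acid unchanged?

1

Codon 1: GAG (Glu) → GGG (Gly) — missense.
Codon 2: GCC (Ala) → ACC (Thr) — missense.
Codon 3: AGC (Ser) → AGA (Arg) — missense.
Codon 4: GCC (Ala) → GCU (Ala) — synonymous.
Codon 5: GGA (Gly) → GUA (Val) — missense.
Synonymous: 1 of 5.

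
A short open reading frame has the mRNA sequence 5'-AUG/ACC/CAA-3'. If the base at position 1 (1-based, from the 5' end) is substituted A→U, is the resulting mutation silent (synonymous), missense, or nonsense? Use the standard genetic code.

missense

Position 1 falls in codon 1: AUG → Met.
After the substitution the codon is UUG → Leu.
Met ≠ Leu, so this is a missense mutation.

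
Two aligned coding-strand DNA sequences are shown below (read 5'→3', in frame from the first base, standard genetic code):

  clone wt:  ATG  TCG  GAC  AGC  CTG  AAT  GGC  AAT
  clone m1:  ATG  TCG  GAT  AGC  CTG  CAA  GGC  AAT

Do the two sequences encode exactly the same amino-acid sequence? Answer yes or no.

no

Codon 1: ATG Met / ATG Met — identical.
Codon 2: TCG Ser / TCG Ser — identical.
Codon 3: GAC Asp / GAT Asp — synonymous.
Codon 4: AGC Ser / AGC Ser — identical.
Codon 5: CTG Leu / CTG Leu — identical.
Codon 6: AAT Asn / CAA Gln — nonsynonymous.
Codon 7: GGC Gly / GGC Gly — identical.
Codon 8: AAT Asn / AAT Asn — identical.
Nonsynonymous differences: 1 → different protein.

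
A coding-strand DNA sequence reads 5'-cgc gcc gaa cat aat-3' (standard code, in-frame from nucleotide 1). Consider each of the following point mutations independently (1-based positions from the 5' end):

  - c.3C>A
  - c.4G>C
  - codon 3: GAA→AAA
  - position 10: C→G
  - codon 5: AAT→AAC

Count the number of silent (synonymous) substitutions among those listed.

Codon 1: CGC (Arg) → CGA (Arg) — synonymous.
Codon 2: GCC (Ala) → CCC (Pro) — missense.
Codon 3: GAA (Glu) → AAA (Lys) — missense.
Codon 4: CAT (His) → GAT (Asp) — missense.
Codon 5: AAT (Asn) → AAC (Asn) — synonymous.
Synonymous: 2 of 5.

2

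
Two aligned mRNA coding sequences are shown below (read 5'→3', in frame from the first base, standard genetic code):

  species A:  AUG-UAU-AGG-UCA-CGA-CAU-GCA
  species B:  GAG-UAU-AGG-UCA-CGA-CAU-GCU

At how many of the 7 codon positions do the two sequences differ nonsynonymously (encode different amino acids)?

Codon 1: AUG Met / GAG Glu — nonsynonymous.
Codon 2: UAU Tyr / UAU Tyr — identical.
Codon 3: AGG Arg / AGG Arg — identical.
Codon 4: UCA Ser / UCA Ser — identical.
Codon 5: CGA Arg / CGA Arg — identical.
Codon 6: CAU His / CAU His — identical.
Codon 7: GCA Ala / GCU Ala — synonymous.
Nonsynonymous differences: 1.

1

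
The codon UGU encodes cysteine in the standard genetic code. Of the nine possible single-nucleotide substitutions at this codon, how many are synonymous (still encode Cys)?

1

Position 1: none → 0 synonymous.
Position 2: none → 0 synonymous.
Position 3: UGC → 1 synonymous.
Total: 0 + 0 + 1 = 1.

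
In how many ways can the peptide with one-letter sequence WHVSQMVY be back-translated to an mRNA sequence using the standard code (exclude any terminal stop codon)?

768

Trp: 1 codon.
His: 2 codons.
Val: 4 codons.
Ser: 6 codons.
Gln: 2 codons.
Met: 1 codon.
Val: 4 codons.
Tyr: 2 codons.
1 × 2 × 4 × 6 × 2 × 1 × 4 × 2 = 768.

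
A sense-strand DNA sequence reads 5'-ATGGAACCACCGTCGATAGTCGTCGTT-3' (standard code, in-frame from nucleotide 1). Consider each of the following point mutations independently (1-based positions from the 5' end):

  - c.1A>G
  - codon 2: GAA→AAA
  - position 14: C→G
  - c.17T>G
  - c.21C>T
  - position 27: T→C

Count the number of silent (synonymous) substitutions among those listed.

Codon 1: ATG (Met) → GTG (Val) — missense.
Codon 2: GAA (Glu) → AAA (Lys) — missense.
Codon 5: TCG (Ser) → TGG (Trp) — missense.
Codon 6: ATA (Ile) → AGA (Arg) — missense.
Codon 7: GTC (Val) → GTT (Val) — synonymous.
Codon 9: GTT (Val) → GTC (Val) — synonymous.
Synonymous: 2 of 6.

2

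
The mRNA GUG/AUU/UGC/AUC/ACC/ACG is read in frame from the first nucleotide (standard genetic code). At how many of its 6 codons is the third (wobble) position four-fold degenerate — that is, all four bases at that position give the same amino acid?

Codon 1 GUG (Val): third position 4-fold.
Codon 2 AUU (Ile): third position 3-fold.
Codon 3 UGC (Cys): third position 2-fold.
Codon 4 AUC (Ile): third position 3-fold.
Codon 5 ACC (Thr): third position 4-fold.
Codon 6 ACG (Thr): third position 4-fold.
Four-fold degenerate third positions: 3.

3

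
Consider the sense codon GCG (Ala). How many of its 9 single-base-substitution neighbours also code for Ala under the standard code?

Position 1: none → 0 synonymous.
Position 2: none → 0 synonymous.
Position 3: GCT, GCC, GCA → 3 synonymous.
Total: 0 + 0 + 3 = 3.

3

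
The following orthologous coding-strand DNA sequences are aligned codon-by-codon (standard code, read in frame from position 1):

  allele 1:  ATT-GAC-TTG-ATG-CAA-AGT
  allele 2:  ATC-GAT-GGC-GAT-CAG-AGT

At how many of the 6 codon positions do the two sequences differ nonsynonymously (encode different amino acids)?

2

Codon 1: ATT Ile / ATC Ile — synonymous.
Codon 2: GAC Asp / GAT Asp — synonymous.
Codon 3: TTG Leu / GGC Gly — nonsynonymous.
Codon 4: ATG Met / GAT Asp — nonsynonymous.
Codon 5: CAA Gln / CAG Gln — synonymous.
Codon 6: AGT Ser / AGT Ser — identical.
Nonsynonymous differences: 2.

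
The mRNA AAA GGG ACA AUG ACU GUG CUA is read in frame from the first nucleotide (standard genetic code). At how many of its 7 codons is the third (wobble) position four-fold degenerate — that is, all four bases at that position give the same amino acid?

Codon 1 AAA (Lys): third position 2-fold.
Codon 2 GGG (Gly): third position 4-fold.
Codon 3 ACA (Thr): third position 4-fold.
Codon 4 AUG (Met): third position 1-fold.
Codon 5 ACU (Thr): third position 4-fold.
Codon 6 GUG (Val): third position 4-fold.
Codon 7 CUA (Leu): third position 4-fold.
Four-fold degenerate third positions: 5.

5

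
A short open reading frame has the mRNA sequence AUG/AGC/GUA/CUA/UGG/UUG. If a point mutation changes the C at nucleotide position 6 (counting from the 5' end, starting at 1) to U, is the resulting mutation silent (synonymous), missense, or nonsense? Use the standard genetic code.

Position 6 falls in codon 2: AGC → Ser.
After the substitution the codon is AGU → Ser.
Both encode Ser, so the change is synonymous.

silent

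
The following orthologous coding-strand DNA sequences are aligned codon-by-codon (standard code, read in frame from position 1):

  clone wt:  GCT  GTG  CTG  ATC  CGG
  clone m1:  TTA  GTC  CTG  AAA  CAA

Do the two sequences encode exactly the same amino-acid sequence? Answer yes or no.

no

Codon 1: GCT Ala / TTA Leu — nonsynonymous.
Codon 2: GTG Val / GTC Val — synonymous.
Codon 3: CTG Leu / CTG Leu — identical.
Codon 4: ATC Ile / AAA Lys — nonsynonymous.
Codon 5: CGG Arg / CAA Gln — nonsynonymous.
Nonsynonymous differences: 3 → different protein.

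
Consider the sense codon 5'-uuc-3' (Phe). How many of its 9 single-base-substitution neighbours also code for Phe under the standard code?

Position 1: none → 0 synonymous.
Position 2: none → 0 synonymous.
Position 3: UUU → 1 synonymous.
Total: 0 + 0 + 1 = 1.

1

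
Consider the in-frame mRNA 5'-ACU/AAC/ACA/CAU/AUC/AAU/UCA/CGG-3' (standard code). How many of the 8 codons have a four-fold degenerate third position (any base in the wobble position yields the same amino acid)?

Codon 1 ACU (Thr): third position 4-fold.
Codon 2 AAC (Asn): third position 2-fold.
Codon 3 ACA (Thr): third position 4-fold.
Codon 4 CAU (His): third position 2-fold.
Codon 5 AUC (Ile): third position 3-fold.
Codon 6 AAU (Asn): third position 2-fold.
Codon 7 UCA (Ser): third position 4-fold.
Codon 8 CGG (Arg): third position 4-fold.
Four-fold degenerate third positions: 4.

4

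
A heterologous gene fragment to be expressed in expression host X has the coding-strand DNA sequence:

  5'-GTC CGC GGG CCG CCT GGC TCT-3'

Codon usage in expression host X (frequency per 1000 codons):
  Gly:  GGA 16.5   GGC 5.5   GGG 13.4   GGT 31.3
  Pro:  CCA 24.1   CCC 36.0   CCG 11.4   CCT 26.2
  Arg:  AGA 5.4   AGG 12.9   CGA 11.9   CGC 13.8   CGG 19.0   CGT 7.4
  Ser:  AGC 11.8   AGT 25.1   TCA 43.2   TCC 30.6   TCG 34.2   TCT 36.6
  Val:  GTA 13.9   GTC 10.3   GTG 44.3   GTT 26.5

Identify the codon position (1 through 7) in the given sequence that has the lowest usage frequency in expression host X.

6

Codon 1 GTC (Val): 10.3 per 1000.
Codon 2 CGC (Arg): 13.8 per 1000.
Codon 3 GGG (Gly): 13.4 per 1000.
Codon 4 CCG (Pro): 11.4 per 1000.
Codon 5 CCT (Pro): 26.2 per 1000.
Codon 6 GGC (Gly): 5.5 per 1000.
Codon 7 TCT (Ser): 36.6 per 1000.
Lowest frequency is 5.5 at codon 6.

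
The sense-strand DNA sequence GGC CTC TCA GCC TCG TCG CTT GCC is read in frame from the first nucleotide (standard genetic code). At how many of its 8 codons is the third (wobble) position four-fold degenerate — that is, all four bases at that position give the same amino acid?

Codon 1 GGC (Gly): third position 4-fold.
Codon 2 CTC (Leu): third position 4-fold.
Codon 3 TCA (Ser): third position 4-fold.
Codon 4 GCC (Ala): third position 4-fold.
Codon 5 TCG (Ser): third position 4-fold.
Codon 6 TCG (Ser): third position 4-fold.
Codon 7 CTT (Leu): third position 4-fold.
Codon 8 GCC (Ala): third position 4-fold.
Four-fold degenerate third positions: 8.

8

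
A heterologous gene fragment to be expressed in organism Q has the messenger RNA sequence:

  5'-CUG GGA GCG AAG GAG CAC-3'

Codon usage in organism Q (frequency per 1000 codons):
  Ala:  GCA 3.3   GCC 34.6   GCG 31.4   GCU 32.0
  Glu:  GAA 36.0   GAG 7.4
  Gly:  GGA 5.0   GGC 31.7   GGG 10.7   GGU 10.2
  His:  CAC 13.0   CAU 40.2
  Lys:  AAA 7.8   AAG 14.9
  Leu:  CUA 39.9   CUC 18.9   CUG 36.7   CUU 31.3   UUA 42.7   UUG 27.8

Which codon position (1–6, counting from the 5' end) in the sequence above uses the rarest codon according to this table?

Codon 1 CUG (Leu): 36.7 per 1000.
Codon 2 GGA (Gly): 5.0 per 1000.
Codon 3 GCG (Ala): 31.4 per 1000.
Codon 4 AAG (Lys): 14.9 per 1000.
Codon 5 GAG (Glu): 7.4 per 1000.
Codon 6 CAC (His): 13.0 per 1000.
Lowest frequency is 5.0 at codon 2.

2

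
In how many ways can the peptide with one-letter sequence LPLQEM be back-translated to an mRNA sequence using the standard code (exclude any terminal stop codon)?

Leu: 6 codons.
Pro: 4 codons.
Leu: 6 codons.
Gln: 2 codons.
Glu: 2 codons.
Met: 1 codon.
6 × 4 × 6 × 2 × 2 × 1 = 576.

576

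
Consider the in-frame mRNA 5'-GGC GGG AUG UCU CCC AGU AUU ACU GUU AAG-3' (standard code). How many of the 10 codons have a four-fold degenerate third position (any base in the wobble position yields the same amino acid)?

Codon 1 GGC (Gly): third position 4-fold.
Codon 2 GGG (Gly): third position 4-fold.
Codon 3 AUG (Met): third position 1-fold.
Codon 4 UCU (Ser): third position 4-fold.
Codon 5 CCC (Pro): third position 4-fold.
Codon 6 AGU (Ser): third position 2-fold.
Codon 7 AUU (Ile): third position 3-fold.
Codon 8 ACU (Thr): third position 4-fold.
Codon 9 GUU (Val): third position 4-fold.
Codon 10 AAG (Lys): third position 2-fold.
Four-fold degenerate third positions: 6.

6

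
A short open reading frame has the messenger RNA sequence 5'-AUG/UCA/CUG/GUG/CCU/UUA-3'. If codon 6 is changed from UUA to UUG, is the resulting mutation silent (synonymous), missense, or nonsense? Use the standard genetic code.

silent

Position 18 falls in codon 6: UUA → Leu.
After the substitution the codon is UUG → Leu.
Both encode Leu, so the change is synonymous.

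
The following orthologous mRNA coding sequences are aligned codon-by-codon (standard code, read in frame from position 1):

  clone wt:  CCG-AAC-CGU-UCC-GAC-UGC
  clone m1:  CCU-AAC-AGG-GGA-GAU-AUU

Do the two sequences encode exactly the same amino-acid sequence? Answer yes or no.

no

Codon 1: CCG Pro / CCU Pro — synonymous.
Codon 2: AAC Asn / AAC Asn — identical.
Codon 3: CGU Arg / AGG Arg — synonymous.
Codon 4: UCC Ser / GGA Gly — nonsynonymous.
Codon 5: GAC Asp / GAU Asp — synonymous.
Codon 6: UGC Cys / AUU Ile — nonsynonymous.
Nonsynonymous differences: 2 → different protein.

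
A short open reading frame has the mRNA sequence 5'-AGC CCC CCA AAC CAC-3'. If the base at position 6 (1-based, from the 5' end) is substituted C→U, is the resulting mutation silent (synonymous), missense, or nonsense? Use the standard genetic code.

silent

Position 6 falls in codon 2: CCC → Pro.
After the substitution the codon is CCU → Pro.
Both encode Pro, so the change is synonymous.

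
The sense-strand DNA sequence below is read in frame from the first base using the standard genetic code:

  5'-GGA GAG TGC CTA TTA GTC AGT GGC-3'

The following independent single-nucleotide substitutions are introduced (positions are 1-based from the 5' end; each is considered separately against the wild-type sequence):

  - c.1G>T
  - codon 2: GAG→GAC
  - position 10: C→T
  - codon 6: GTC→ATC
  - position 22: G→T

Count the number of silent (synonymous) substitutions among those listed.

1

Codon 1: GGA (Gly) → TGA (Stop) — nonsense.
Codon 2: GAG (Glu) → GAC (Asp) — missense.
Codon 4: CTA (Leu) → TTA (Leu) — synonymous.
Codon 6: GTC (Val) → ATC (Ile) — missense.
Codon 8: GGC (Gly) → TGC (Cys) — missense.
Synonymous: 1 of 5.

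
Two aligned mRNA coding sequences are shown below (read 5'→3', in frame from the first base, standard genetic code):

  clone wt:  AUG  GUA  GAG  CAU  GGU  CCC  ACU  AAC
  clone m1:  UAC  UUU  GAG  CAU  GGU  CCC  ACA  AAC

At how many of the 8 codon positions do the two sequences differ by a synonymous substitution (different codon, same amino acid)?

Codon 1: AUG Met / UAC Tyr — nonsynonymous.
Codon 2: GUA Val / UUU Phe — nonsynonymous.
Codon 3: GAG Glu / GAG Glu — identical.
Codon 4: CAU His / CAU His — identical.
Codon 5: GGU Gly / GGU Gly — identical.
Codon 6: CCC Pro / CCC Pro — identical.
Codon 7: ACU Thr / ACA Thr — synonymous.
Codon 8: AAC Asn / AAC Asn — identical.
Synonymous differences: 1.

1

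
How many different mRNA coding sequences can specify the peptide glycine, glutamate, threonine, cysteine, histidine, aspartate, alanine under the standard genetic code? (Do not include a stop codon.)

1024

Gly: 4 codons.
Glu: 2 codons.
Thr: 4 codons.
Cys: 2 codons.
His: 2 codons.
Asp: 2 codons.
Ala: 4 codons.
4 × 2 × 4 × 2 × 2 × 2 × 4 = 1024.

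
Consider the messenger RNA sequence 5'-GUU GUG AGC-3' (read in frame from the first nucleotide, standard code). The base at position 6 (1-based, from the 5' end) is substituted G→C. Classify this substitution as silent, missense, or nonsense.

silent

Position 6 falls in codon 2: GUG → Val.
After the substitution the codon is GUC → Val.
Both encode Val, so the change is synonymous.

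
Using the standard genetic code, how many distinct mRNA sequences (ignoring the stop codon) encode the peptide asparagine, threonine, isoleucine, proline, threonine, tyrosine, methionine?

Asn: 2 codons.
Thr: 4 codons.
Ile: 3 codons.
Pro: 4 codons.
Thr: 4 codons.
Tyr: 2 codons.
Met: 1 codon.
2 × 4 × 3 × 4 × 4 × 2 × 1 = 768.

768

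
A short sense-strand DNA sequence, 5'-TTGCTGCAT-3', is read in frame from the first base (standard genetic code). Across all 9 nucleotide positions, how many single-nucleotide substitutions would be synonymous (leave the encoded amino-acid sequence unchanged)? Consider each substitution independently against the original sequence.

Codon 1 (TTG, Leu): 2 synonymous substitutions.
Codon 2 (CTG, Leu): 4 synonymous substitutions.
Codon 3 (CAT, His): 1 synonymous substitution.
Total: 2 + 4 + 1 = 7.

7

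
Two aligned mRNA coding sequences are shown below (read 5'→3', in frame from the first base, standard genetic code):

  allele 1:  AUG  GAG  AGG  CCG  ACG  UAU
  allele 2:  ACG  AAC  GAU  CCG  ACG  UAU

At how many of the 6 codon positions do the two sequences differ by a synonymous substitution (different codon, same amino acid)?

0

Codon 1: AUG Met / ACG Thr — nonsynonymous.
Codon 2: GAG Glu / AAC Asn — nonsynonymous.
Codon 3: AGG Arg / GAU Asp — nonsynonymous.
Codon 4: CCG Pro / CCG Pro — identical.
Codon 5: ACG Thr / ACG Thr — identical.
Codon 6: UAU Tyr / UAU Tyr — identical.
Synonymous differences: 0.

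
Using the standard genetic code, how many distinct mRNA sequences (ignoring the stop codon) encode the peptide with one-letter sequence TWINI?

Thr: 4 codons.
Trp: 1 codon.
Ile: 3 codons.
Asn: 2 codons.
Ile: 3 codons.
4 × 1 × 3 × 2 × 3 = 72.

72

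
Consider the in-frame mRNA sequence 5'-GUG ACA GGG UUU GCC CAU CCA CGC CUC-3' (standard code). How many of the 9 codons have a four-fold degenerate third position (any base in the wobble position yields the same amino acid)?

7

Codon 1 GUG (Val): third position 4-fold.
Codon 2 ACA (Thr): third position 4-fold.
Codon 3 GGG (Gly): third position 4-fold.
Codon 4 UUU (Phe): third position 2-fold.
Codon 5 GCC (Ala): third position 4-fold.
Codon 6 CAU (His): third position 2-fold.
Codon 7 CCA (Pro): third position 4-fold.
Codon 8 CGC (Arg): third position 4-fold.
Codon 9 CUC (Leu): third position 4-fold.
Four-fold degenerate third positions: 7.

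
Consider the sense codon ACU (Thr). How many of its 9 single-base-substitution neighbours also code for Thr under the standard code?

3

Position 1: none → 0 synonymous.
Position 2: none → 0 synonymous.
Position 3: ACC, ACA, ACG → 3 synonymous.
Total: 0 + 0 + 3 = 3.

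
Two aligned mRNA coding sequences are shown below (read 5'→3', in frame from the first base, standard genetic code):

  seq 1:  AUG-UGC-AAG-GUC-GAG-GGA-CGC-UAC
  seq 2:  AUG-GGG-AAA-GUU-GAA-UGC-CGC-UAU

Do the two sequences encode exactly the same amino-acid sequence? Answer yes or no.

Codon 1: AUG Met / AUG Met — identical.
Codon 2: UGC Cys / GGG Gly — nonsynonymous.
Codon 3: AAG Lys / AAA Lys — synonymous.
Codon 4: GUC Val / GUU Val — synonymous.
Codon 5: GAG Glu / GAA Glu — synonymous.
Codon 6: GGA Gly / UGC Cys — nonsynonymous.
Codon 7: CGC Arg / CGC Arg — identical.
Codon 8: UAC Tyr / UAU Tyr — synonymous.
Nonsynonymous differences: 2 → different protein.

no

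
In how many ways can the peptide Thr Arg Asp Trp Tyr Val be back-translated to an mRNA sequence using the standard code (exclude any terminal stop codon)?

384

Thr: 4 codons.
Arg: 6 codons.
Asp: 2 codons.
Trp: 1 codon.
Tyr: 2 codons.
Val: 4 codons.
4 × 6 × 2 × 1 × 2 × 4 = 384.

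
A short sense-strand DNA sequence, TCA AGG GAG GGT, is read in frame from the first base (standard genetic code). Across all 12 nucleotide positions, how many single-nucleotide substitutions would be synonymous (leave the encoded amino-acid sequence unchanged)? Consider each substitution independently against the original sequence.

Codon 1 (TCA, Ser): 3 synonymous substitutions.
Codon 2 (AGG, Arg): 2 synonymous substitutions.
Codon 3 (GAG, Glu): 1 synonymous substitution.
Codon 4 (GGT, Gly): 3 synonymous substitutions.
Total: 3 + 2 + 1 + 3 = 9.

9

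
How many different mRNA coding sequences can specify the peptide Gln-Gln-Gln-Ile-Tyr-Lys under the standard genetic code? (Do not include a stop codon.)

Gln: 2 codons.
Gln: 2 codons.
Gln: 2 codons.
Ile: 3 codons.
Tyr: 2 codons.
Lys: 2 codons.
2 × 2 × 2 × 3 × 2 × 2 = 96.

96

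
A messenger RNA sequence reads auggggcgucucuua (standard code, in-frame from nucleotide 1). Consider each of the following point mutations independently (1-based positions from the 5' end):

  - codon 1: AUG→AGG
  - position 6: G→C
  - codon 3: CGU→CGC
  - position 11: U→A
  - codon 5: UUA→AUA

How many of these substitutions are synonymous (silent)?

2

Codon 1: AUG (Met) → AGG (Arg) — missense.
Codon 2: GGG (Gly) → GGC (Gly) — synonymous.
Codon 3: CGU (Arg) → CGC (Arg) — synonymous.
Codon 4: CUC (Leu) → CAC (His) — missense.
Codon 5: UUA (Leu) → AUA (Ile) — missense.
Synonymous: 2 of 5.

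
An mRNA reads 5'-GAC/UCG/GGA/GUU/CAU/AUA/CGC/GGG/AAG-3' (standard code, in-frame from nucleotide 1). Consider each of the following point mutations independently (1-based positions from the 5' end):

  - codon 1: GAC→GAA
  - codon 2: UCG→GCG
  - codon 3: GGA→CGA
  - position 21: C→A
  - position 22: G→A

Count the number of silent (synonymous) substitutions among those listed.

Codon 1: GAC (Asp) → GAA (Glu) — missense.
Codon 2: UCG (Ser) → GCG (Ala) — missense.
Codon 3: GGA (Gly) → CGA (Arg) — missense.
Codon 7: CGC (Arg) → CGA (Arg) — synonymous.
Codon 8: GGG (Gly) → AGG (Arg) — missense.
Synonymous: 1 of 5.

1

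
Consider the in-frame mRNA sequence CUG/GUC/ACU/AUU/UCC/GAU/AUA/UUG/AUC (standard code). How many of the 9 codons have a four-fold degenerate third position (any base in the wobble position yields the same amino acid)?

4

Codon 1 CUG (Leu): third position 4-fold.
Codon 2 GUC (Val): third position 4-fold.
Codon 3 ACU (Thr): third position 4-fold.
Codon 4 AUU (Ile): third position 3-fold.
Codon 5 UCC (Ser): third position 4-fold.
Codon 6 GAU (Asp): third position 2-fold.
Codon 7 AUA (Ile): third position 3-fold.
Codon 8 UUG (Leu): third position 2-fold.
Codon 9 AUC (Ile): third position 3-fold.
Four-fold degenerate third positions: 4.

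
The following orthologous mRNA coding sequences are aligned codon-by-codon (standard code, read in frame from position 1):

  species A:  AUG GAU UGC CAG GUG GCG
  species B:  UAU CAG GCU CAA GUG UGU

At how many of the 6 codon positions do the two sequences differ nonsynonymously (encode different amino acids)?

Codon 1: AUG Met / UAU Tyr — nonsynonymous.
Codon 2: GAU Asp / CAG Gln — nonsynonymous.
Codon 3: UGC Cys / GCU Ala — nonsynonymous.
Codon 4: CAG Gln / CAA Gln — synonymous.
Codon 5: GUG Val / GUG Val — identical.
Codon 6: GCG Ala / UGU Cys — nonsynonymous.
Nonsynonymous differences: 4.

4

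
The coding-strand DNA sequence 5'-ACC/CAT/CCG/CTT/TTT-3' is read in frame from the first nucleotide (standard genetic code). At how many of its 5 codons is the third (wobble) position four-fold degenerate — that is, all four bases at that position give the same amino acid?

3

Codon 1 ACC (Thr): third position 4-fold.
Codon 2 CAT (His): third position 2-fold.
Codon 3 CCG (Pro): third position 4-fold.
Codon 4 CTT (Leu): third position 4-fold.
Codon 5 TTT (Phe): third position 2-fold.
Four-fold degenerate third positions: 3.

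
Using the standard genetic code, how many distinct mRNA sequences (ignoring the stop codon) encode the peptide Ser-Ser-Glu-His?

Ser: 6 codons.
Ser: 6 codons.
Glu: 2 codons.
His: 2 codons.
6 × 6 × 2 × 2 = 144.

144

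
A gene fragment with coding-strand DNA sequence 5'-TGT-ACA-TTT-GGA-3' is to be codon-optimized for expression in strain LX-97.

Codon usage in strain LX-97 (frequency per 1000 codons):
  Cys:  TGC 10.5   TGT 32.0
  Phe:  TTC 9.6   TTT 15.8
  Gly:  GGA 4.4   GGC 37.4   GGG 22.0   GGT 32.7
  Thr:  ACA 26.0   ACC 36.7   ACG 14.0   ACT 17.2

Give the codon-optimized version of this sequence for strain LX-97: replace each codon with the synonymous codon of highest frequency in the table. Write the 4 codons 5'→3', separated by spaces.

TGT ACC TTT GGC

Codon 1 (Cys): best is TGT at 32.0.
Codon 2 (Thr): best is ACC at 36.7.
Codon 3 (Phe): best is TTT at 15.8.
Codon 4 (Gly): best is GGC at 37.4.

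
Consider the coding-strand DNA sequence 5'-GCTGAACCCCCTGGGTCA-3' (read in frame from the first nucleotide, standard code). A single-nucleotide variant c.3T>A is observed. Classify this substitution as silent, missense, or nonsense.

Position 3 falls in codon 1: GCT → Ala.
After the substitution the codon is GCA → Ala.
Both encode Ala, so the change is synonymous.

silent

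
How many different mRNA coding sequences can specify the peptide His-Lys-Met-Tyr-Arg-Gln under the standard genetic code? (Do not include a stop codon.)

His: 2 codons.
Lys: 2 codons.
Met: 1 codon.
Tyr: 2 codons.
Arg: 6 codons.
Gln: 2 codons.
2 × 2 × 1 × 2 × 6 × 2 = 96.

96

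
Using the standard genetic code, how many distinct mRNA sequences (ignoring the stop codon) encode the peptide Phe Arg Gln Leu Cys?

Phe: 2 codons.
Arg: 6 codons.
Gln: 2 codons.
Leu: 6 codons.
Cys: 2 codons.
2 × 6 × 2 × 6 × 2 = 288.

288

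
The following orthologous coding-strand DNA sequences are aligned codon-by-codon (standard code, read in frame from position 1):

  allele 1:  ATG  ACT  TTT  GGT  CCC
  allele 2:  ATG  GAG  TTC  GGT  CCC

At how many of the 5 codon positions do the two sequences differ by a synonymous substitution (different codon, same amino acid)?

Codon 1: ATG Met / ATG Met — identical.
Codon 2: ACT Thr / GAG Glu — nonsynonymous.
Codon 3: TTT Phe / TTC Phe — synonymous.
Codon 4: GGT Gly / GGT Gly — identical.
Codon 5: CCC Pro / CCC Pro — identical.
Synonymous differences: 1.

1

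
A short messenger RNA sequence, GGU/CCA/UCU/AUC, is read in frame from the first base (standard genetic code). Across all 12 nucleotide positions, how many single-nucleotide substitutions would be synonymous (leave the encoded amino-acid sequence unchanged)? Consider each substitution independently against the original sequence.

Codon 1 (GGU, Gly): 3 synonymous substitutions.
Codon 2 (CCA, Pro): 3 synonymous substitutions.
Codon 3 (UCU, Ser): 3 synonymous substitutions.
Codon 4 (AUC, Ile): 2 synonymous substitutions.
Total: 3 + 3 + 3 + 2 = 11.

11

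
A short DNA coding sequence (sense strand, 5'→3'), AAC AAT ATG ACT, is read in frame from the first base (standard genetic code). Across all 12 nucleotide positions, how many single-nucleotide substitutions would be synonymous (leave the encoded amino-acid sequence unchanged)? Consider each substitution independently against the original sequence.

5

Codon 1 (AAC, Asn): 1 synonymous substitution.
Codon 2 (AAT, Asn): 1 synonymous substitution.
Codon 3 (ATG, Met): 0 synonymous substitutions.
Codon 4 (ACT, Thr): 3 synonymous substitutions.
Total: 1 + 1 + 0 + 3 = 5.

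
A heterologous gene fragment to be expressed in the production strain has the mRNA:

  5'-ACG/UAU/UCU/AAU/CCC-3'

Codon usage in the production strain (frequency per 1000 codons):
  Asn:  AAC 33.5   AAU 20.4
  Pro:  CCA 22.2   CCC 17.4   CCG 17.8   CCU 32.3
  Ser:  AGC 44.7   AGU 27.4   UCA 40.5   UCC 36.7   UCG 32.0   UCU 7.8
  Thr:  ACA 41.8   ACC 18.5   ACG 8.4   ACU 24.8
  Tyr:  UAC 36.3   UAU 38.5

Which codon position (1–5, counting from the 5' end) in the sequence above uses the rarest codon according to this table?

Codon 1 ACG (Thr): 8.4 per 1000.
Codon 2 UAU (Tyr): 38.5 per 1000.
Codon 3 UCU (Ser): 7.8 per 1000.
Codon 4 AAU (Asn): 20.4 per 1000.
Codon 5 CCC (Pro): 17.4 per 1000.
Lowest frequency is 7.8 at codon 3.

3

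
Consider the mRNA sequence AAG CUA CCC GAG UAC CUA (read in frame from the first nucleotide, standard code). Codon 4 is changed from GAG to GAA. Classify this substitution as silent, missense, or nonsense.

silent

Position 12 falls in codon 4: GAG → Glu.
After the substitution the codon is GAA → Glu.
Both encode Glu, so the change is synonymous.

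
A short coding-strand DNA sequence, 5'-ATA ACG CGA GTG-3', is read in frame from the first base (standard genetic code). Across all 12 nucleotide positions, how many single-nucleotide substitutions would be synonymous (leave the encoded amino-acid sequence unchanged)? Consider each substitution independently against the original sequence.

12

Codon 1 (ATA, Ile): 2 synonymous substitutions.
Codon 2 (ACG, Thr): 3 synonymous substitutions.
Codon 3 (CGA, Arg): 4 synonymous substitutions.
Codon 4 (GTG, Val): 3 synonymous substitutions.
Total: 2 + 3 + 4 + 3 = 12.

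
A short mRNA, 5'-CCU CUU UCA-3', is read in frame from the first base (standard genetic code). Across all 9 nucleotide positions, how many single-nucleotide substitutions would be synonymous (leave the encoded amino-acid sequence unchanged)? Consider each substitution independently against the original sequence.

9

Codon 1 (CCU, Pro): 3 synonymous substitutions.
Codon 2 (CUU, Leu): 3 synonymous substitutions.
Codon 3 (UCA, Ser): 3 synonymous substitutions.
Total: 3 + 3 + 3 = 9.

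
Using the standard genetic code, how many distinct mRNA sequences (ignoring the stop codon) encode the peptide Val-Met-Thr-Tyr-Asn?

64

Val: 4 codons.
Met: 1 codon.
Thr: 4 codons.
Tyr: 2 codons.
Asn: 2 codons.
4 × 1 × 4 × 2 × 2 = 64.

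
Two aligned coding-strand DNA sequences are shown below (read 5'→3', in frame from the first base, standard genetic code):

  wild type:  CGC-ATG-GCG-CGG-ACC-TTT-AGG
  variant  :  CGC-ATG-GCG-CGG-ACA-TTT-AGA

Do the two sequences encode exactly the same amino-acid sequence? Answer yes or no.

Codon 1: CGC Arg / CGC Arg — identical.
Codon 2: ATG Met / ATG Met — identical.
Codon 3: GCG Ala / GCG Ala — identical.
Codon 4: CGG Arg / CGG Arg — identical.
Codon 5: ACC Thr / ACA Thr — synonymous.
Codon 6: TTT Phe / TTT Phe — identical.
Codon 7: AGG Arg / AGA Arg — synonymous.
Nonsynonymous differences: 0 → same protein.

yes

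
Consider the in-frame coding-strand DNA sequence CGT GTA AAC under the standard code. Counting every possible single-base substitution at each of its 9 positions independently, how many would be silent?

7

Codon 1 (CGT, Arg): 3 synonymous substitutions.
Codon 2 (GTA, Val): 3 synonymous substitutions.
Codon 3 (AAC, Asn): 1 synonymous substitution.
Total: 3 + 3 + 1 = 7.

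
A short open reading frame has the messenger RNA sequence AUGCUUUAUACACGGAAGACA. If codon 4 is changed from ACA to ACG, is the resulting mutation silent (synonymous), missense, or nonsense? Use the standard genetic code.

silent

Position 12 falls in codon 4: ACA → Thr.
After the substitution the codon is ACG → Thr.
Both encode Thr, so the change is synonymous.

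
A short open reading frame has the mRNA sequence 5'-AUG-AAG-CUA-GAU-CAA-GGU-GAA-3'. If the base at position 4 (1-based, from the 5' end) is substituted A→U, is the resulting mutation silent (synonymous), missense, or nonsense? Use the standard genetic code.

nonsense

Position 4 falls in codon 2: AAG → Lys.
After the substitution the codon is UAG → Stop.
The new codon is a stop codon, so this is a nonsense mutation.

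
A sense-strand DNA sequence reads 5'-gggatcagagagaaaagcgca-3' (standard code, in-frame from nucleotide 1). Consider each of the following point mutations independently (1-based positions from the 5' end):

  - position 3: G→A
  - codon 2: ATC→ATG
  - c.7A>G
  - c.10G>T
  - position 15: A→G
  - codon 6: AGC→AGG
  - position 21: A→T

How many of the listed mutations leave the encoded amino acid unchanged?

Codon 1: GGG (Gly) → GGA (Gly) — synonymous.
Codon 2: ATC (Ile) → ATG (Met) — missense.
Codon 3: AGA (Arg) → GGA (Gly) — missense.
Codon 4: GAG (Glu) → TAG (Stop) — nonsense.
Codon 5: AAA (Lys) → AAG (Lys) — synonymous.
Codon 6: AGC (Ser) → AGG (Arg) — missense.
Codon 7: GCA (Ala) → GCT (Ala) — synonymous.
Synonymous: 3 of 7.

3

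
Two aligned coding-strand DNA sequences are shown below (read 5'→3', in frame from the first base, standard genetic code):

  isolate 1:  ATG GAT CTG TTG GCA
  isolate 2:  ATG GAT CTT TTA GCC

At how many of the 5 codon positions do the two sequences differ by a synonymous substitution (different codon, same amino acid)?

Codon 1: ATG Met / ATG Met — identical.
Codon 2: GAT Asp / GAT Asp — identical.
Codon 3: CTG Leu / CTT Leu — synonymous.
Codon 4: TTG Leu / TTA Leu — synonymous.
Codon 5: GCA Ala / GCC Ala — synonymous.
Synonymous differences: 3.

3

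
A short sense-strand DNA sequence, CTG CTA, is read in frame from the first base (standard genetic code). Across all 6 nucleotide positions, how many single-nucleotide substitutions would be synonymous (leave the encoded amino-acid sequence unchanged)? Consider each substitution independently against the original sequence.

Codon 1 (CTG, Leu): 4 synonymous substitutions.
Codon 2 (CTA, Leu): 4 synonymous substitutions.
Total: 4 + 4 = 8.

8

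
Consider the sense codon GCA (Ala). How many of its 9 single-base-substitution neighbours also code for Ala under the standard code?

3

Position 1: none → 0 synonymous.
Position 2: none → 0 synonymous.
Position 3: GCT, GCC, GCG → 3 synonymous.
Total: 0 + 0 + 3 = 3.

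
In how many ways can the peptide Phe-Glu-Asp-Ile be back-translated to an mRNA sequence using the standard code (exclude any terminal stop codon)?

24

Phe: 2 codons.
Glu: 2 codons.
Asp: 2 codons.
Ile: 3 codons.
2 × 2 × 2 × 3 = 24.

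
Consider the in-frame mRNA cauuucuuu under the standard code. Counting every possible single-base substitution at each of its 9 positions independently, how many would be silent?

Codon 1 (CAU, His): 1 synonymous substitution.
Codon 2 (UUC, Phe): 1 synonymous substitution.
Codon 3 (UUU, Phe): 1 synonymous substitution.
Total: 1 + 1 + 1 = 3.

3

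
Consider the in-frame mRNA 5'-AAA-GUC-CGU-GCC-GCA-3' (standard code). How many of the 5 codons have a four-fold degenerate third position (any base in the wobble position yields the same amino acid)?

Codon 1 AAA (Lys): third position 2-fold.
Codon 2 GUC (Val): third position 4-fold.
Codon 3 CGU (Arg): third position 4-fold.
Codon 4 GCC (Ala): third position 4-fold.
Codon 5 GCA (Ala): third position 4-fold.
Four-fold degenerate third positions: 4.

4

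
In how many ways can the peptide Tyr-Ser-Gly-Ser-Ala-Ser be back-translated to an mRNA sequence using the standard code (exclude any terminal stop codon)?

Tyr: 2 codons.
Ser: 6 codons.
Gly: 4 codons.
Ser: 6 codons.
Ala: 4 codons.
Ser: 6 codons.
2 × 6 × 4 × 6 × 4 × 6 = 6912.

6912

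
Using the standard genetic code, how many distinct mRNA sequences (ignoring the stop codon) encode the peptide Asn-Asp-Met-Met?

Asn: 2 codons.
Asp: 2 codons.
Met: 1 codon.
Met: 1 codon.
2 × 2 × 1 × 1 = 4.

4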